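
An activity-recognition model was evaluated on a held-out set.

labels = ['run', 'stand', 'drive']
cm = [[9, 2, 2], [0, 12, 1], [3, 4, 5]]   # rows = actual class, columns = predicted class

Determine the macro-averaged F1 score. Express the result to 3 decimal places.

0.665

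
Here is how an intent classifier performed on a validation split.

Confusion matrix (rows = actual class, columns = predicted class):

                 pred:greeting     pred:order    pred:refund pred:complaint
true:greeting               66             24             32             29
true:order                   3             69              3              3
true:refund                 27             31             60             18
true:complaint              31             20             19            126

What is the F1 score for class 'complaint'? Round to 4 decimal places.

One-vs-rest for 'complaint': TP = diagonal; FP = other classes predicted 'complaint'; FN = 'complaint' predicted as other.
F1 score = 2·TP/(2·TP+FP+FN).
complaint: TP=126, FP=29+3+18=50, FN=31+20+19=70 → 252/372 = 0.67742

0.6774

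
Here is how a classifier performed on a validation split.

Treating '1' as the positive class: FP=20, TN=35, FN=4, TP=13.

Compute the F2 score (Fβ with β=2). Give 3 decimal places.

Fβ = (1+β²)·TP / ((1+β²)·TP + β²·FN + FP), with β²=4
= 5·13 / (5·13 + 4·4 + 20) = 0.644

0.644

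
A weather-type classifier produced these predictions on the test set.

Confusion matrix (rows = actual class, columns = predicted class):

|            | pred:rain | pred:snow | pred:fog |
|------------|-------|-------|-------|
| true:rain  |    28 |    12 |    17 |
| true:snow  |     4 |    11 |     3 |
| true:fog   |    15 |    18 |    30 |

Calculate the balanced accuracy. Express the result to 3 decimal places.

Balanced accuracy = mean of per-class recall.
  rain: recall = 28/57 = 0.4912
  snow: recall = 11/18 = 0.6111
  fog: recall = 30/63 = 0.4762
Mean = (0.4912 + 0.6111 + 0.4762) / 3 = 0.526

0.526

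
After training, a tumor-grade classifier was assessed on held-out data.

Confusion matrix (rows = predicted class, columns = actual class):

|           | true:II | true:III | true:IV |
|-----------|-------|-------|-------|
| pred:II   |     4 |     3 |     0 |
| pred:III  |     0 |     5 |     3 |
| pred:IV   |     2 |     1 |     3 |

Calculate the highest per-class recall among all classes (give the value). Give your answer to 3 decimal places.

Per-class recall (TP/(TP+FN)):
  II: TP=4, FN=0+2=2 → 4/6 = 0.6667
  III: TP=5, FN=3+1=4 → 5/9 = 0.5556
  IV: TP=3, FN=0+3=3 → 3/6 = 0.5000
Highest is class 'II' with recall = 0.667.

0.667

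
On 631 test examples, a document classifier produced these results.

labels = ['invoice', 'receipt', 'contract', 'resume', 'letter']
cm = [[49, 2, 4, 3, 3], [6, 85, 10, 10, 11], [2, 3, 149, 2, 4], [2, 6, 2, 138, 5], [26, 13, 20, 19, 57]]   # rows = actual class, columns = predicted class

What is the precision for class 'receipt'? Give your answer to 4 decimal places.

0.7798

One-vs-rest for 'receipt': TP = diagonal; FP = other classes predicted 'receipt'; FN = 'receipt' predicted as other.
precision = TP/(TP+FP).
receipt: TP=85, FP=2+3+6+13=24 → 85/109 = 0.77982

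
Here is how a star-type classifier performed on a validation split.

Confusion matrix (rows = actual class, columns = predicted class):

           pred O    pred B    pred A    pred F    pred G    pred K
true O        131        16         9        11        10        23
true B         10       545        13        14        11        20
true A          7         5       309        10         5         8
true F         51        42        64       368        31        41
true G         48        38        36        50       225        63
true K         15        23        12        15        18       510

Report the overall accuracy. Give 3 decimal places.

0.744

Accuracy = trace / total = (131+545+309+368+225+510=2088) / 2807 = 2088/2807 = 0.744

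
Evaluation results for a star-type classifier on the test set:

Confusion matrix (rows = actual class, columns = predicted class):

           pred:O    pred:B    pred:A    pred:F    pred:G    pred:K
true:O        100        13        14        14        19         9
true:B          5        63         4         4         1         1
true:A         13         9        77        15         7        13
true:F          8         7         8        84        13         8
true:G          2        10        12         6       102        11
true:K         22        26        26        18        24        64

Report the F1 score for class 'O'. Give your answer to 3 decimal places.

Take TP from the diagonal, FP from the rest of the 'O' prediction marginal, FN from the rest of the 'O' actual marginal.
F1 score = 2·TP/(2·TP+FP+FN).
O: TP=100, FP=5+13+8+2+22=50, FN=13+14+14+19+9=69 → 200/319 = 0.6270

0.627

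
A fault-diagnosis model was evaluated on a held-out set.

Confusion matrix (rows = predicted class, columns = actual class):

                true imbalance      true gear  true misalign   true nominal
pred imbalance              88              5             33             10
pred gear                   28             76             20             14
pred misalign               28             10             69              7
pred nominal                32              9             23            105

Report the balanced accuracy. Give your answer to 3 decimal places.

Balanced accuracy = mean of per-class recall.
  imbalance: recall = 88/176 = 0.5000
  gear: recall = 76/100 = 0.7600
  misalign: recall = 69/145 = 0.4759
  nominal: recall = 105/136 = 0.7721
Mean = (0.5000 + 0.7600 + 0.4759 + 0.7721) / 4 = 0.627

0.627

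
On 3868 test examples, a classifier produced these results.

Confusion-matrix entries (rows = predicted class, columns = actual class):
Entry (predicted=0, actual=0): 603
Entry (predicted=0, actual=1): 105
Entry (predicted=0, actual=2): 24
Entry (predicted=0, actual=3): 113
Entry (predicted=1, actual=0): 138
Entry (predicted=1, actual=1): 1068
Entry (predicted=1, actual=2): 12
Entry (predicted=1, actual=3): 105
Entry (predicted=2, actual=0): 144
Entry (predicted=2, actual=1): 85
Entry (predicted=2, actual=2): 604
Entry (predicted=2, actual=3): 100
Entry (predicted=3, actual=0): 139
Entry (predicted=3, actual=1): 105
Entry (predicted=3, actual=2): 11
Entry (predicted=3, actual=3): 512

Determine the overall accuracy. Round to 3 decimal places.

0.721

Accuracy = trace / total = (603+1068+604+512=2787) / 3868 = 2787/3868 = 0.721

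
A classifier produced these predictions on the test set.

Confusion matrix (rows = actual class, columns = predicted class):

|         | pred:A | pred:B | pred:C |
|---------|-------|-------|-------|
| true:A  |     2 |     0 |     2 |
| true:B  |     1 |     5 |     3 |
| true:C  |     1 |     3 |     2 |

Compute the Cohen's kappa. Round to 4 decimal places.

0.1775

Observed agreement pₒ = trace/N = 9/19 = 0.47368
Expected agreement pₑ = Σ (rowᵢ·colᵢ)/N² = (4·4 + 9·8 + 6·7)/19² = 0.36011
κ = (pₒ − pₑ)/(1 − pₑ) = (0.47368 − 0.36011)/(1 − 0.36011) = 0.1775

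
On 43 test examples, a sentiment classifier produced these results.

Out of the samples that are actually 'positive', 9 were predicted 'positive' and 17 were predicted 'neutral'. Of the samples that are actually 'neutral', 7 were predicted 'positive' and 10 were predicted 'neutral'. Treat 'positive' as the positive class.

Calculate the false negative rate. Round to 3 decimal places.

0.654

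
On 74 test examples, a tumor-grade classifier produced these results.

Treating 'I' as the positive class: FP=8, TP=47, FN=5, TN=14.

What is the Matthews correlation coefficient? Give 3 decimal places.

0.565

MCC = (TP·TN − FP·FN) / √((TP+FP)(TP+FN)(TN+FP)(TN+FN))
Numerator = 47·14 − 8·5 = 618
Denominator = √(55·52·22·19) = √1195480 = 1093.3801
MCC = 618 / 1093.3801 = 0.565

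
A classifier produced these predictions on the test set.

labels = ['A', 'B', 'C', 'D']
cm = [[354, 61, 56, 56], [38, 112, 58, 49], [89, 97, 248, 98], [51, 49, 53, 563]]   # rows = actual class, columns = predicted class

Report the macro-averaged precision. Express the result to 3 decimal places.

0.587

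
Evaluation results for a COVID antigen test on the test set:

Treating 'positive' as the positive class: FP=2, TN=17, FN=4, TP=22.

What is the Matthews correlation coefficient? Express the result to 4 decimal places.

0.7335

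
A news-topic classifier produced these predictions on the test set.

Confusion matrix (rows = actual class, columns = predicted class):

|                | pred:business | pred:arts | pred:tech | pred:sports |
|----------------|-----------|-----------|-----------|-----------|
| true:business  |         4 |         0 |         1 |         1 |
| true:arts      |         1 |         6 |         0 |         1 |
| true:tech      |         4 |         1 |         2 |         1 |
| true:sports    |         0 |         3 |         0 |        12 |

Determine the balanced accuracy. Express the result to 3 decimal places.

Balanced accuracy = mean of per-class recall.
  business: recall = 4/6 = 0.6667
  arts: recall = 6/8 = 0.7500
  tech: recall = 2/8 = 0.2500
  sports: recall = 12/15 = 0.8000
Mean = (0.6667 + 0.7500 + 0.2500 + 0.8000) / 4 = 0.617

0.617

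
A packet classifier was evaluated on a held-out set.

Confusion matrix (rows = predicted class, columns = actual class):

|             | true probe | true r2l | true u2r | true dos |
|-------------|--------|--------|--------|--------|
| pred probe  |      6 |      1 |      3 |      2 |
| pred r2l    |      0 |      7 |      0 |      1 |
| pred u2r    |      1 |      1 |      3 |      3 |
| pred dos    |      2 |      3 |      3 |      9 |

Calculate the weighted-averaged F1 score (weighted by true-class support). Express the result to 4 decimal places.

Per-class F1 score (2·TP/(2·TP+FP+FN)):
  probe: TP=6, FP=1+3+2=6, FN=0+1+2=3 → 12/21 = 0.57143
  r2l: TP=7, FP=0+0+1=1, FN=1+1+3=5 → 14/20 = 0.70000
  u2r: TP=3, FP=1+1+3=5, FN=3+0+3=6 → 6/17 = 0.35294
  dos: TP=9, FP=2+3+3=8, FN=2+1+3=6 → 18/32 = 0.56250
Weighted-F1 score = Σ (supportᵢ/N)·F1 scoreᵢ with N=45: (9/45)·0.57143 + (12/45)·0.70000 + (9/45)·0.35294 + (15/45)·0.56250 = 0.5590

0.5590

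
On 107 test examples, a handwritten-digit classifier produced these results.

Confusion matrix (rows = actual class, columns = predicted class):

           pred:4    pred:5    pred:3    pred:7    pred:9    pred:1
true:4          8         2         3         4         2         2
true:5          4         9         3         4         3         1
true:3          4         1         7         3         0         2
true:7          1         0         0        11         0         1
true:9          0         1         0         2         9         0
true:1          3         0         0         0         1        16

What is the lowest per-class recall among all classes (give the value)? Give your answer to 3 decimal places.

Per-class recall (TP/(TP+FN)):
  4: TP=8, FN=2+3+4+2+2=13 → 8/21 = 0.3810
  5: TP=9, FN=4+3+4+3+1=15 → 9/24 = 0.3750
  3: TP=7, FN=4+1+3+0+2=10 → 7/17 = 0.4118
  7: TP=11, FN=1+0+0+0+1=2 → 11/13 = 0.8462
  9: TP=9, FN=0+1+0+2+0=3 → 9/12 = 0.7500
  1: TP=16, FN=3+0+0+0+1=4 → 16/20 = 0.8000
Lowest is class '5' with recall = 0.375.

0.375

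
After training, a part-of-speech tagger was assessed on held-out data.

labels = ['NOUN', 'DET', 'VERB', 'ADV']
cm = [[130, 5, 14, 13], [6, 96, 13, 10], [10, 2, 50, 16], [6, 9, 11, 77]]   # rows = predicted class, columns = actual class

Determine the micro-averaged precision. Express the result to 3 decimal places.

Micro-averaging pools counts across classes: ΣTP=353, ΣFP=115, ΣFN=115.
Micro-precision = TP/(TP+FP) on pooled counts = 0.754 (equals overall accuracy in single-label multiclass).

0.754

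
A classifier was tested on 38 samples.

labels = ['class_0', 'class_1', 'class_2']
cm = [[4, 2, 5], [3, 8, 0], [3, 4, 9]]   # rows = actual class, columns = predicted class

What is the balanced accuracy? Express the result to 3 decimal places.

0.551

Balanced accuracy = mean of per-class recall.
  class_0: recall = 4/11 = 0.3636
  class_1: recall = 8/11 = 0.7273
  class_2: recall = 9/16 = 0.5625
Mean = (0.3636 + 0.7273 + 0.5625) / 3 = 0.551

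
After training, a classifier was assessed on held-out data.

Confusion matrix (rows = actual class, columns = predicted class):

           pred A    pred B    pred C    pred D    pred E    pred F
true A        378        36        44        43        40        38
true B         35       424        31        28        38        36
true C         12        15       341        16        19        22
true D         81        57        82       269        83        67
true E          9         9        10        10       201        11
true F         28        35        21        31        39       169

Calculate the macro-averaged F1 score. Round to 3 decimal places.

Per-class F1 score (2·TP/(2·TP+FP+FN)):
  A: TP=378, FP=35+12+81+9+28=165, FN=36+44+43+40+38=201 → 756/1122 = 0.6738
  B: TP=424, FP=36+15+57+9+35=152, FN=35+31+28+38+36=168 → 848/1168 = 0.7260
  C: TP=341, FP=44+31+82+10+21=188, FN=12+15+16+19+22=84 → 682/954 = 0.7149
  D: TP=269, FP=43+28+16+10+31=128, FN=81+57+82+83+67=370 → 538/1036 = 0.5193
  E: TP=201, FP=40+38+19+83+39=219, FN=9+9+10+10+11=49 → 402/670 = 0.6000
  F: TP=169, FP=38+36+22+67+11=174, FN=28+35+21+31+39=154 → 338/666 = 0.5075
Macro-F1 score = mean = (0.6738 + 0.7260 + 0.7149 + 0.5193 + 0.6000 + 0.5075) / 6 = 0.624

0.624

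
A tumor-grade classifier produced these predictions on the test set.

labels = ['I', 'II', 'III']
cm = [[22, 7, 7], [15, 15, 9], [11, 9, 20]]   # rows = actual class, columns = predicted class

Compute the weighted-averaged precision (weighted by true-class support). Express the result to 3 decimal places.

Per-class precision (TP/(TP+FP)):
  I: TP=22, FP=15+11=26 → 22/48 = 0.4583
  II: TP=15, FP=7+9=16 → 15/31 = 0.4839
  III: TP=20, FP=7+9=16 → 20/36 = 0.5556
Weighted-precision = Σ (supportᵢ/N)·precisionᵢ with N=115: (36/115)·0.4583 + (39/115)·0.4839 + (40/115)·0.5556 = 0.501

0.501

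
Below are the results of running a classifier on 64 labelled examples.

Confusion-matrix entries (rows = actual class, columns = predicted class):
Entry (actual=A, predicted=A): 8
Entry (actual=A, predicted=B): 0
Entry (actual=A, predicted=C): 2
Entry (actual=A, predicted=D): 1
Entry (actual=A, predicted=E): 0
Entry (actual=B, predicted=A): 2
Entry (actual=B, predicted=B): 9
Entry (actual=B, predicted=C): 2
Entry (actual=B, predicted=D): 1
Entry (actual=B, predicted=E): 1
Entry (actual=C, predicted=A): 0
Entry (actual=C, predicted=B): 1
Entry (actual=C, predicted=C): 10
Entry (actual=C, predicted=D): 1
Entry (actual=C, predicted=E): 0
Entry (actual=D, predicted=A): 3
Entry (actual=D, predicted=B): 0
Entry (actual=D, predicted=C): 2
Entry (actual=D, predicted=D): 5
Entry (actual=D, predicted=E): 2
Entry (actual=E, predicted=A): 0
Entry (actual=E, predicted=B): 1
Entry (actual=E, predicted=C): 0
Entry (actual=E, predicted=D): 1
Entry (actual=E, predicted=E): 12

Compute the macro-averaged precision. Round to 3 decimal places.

Per-class precision (TP/(TP+FP)):
  A: TP=8, FP=2+0+3+0=5 → 8/13 = 0.6154
  B: TP=9, FP=0+1+0+1=2 → 9/11 = 0.8182
  C: TP=10, FP=2+2+2+0=6 → 10/16 = 0.6250
  D: TP=5, FP=1+1+1+1=4 → 5/9 = 0.5556
  E: TP=12, FP=0+1+0+2=3 → 12/15 = 0.8000
Macro-precision = mean = (0.6154 + 0.8182 + 0.6250 + 0.5556 + 0.8000) / 5 = 0.683

0.683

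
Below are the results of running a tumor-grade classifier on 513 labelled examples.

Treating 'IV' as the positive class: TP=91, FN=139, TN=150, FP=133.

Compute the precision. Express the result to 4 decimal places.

0.4063

Precision = TP/(TP+FP) = 91/(91+133) = 91/224 = 0.4063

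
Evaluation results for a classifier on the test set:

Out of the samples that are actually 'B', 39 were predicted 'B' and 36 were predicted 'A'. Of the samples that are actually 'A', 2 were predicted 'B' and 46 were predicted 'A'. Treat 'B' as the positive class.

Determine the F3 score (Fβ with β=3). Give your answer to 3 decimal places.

0.545

Fβ = (1+β²)·TP / ((1+β²)·TP + β²·FN + FP), with β²=9
= 10·39 / (10·39 + 9·36 + 2) = 0.545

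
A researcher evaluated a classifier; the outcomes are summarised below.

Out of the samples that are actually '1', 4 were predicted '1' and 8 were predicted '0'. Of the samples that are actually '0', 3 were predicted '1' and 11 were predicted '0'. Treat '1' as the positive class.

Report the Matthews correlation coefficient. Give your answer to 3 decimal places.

0.134

MCC = (TP·TN − FP·FN) / √((TP+FP)(TP+FN)(TN+FP)(TN+FN))
Numerator = 4·11 − 3·8 = 20
Denominator = √(7·12·14·19) = √22344 = 149.4791
MCC = 20 / 149.4791 = 0.134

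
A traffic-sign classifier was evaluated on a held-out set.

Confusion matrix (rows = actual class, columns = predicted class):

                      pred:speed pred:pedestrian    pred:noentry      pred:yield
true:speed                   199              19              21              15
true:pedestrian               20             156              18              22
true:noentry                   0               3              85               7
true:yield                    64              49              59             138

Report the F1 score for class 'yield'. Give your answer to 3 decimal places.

0.561

Take TP from the diagonal, FP from the rest of the 'yield' prediction marginal, FN from the rest of the 'yield' actual marginal.
F1 score = 2·TP/(2·TP+FP+FN).
yield: TP=138, FP=15+22+7=44, FN=64+49+59=172 → 276/492 = 0.5610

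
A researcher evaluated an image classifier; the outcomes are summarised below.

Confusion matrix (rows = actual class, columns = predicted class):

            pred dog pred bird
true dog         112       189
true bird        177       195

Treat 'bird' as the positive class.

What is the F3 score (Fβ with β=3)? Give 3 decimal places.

0.523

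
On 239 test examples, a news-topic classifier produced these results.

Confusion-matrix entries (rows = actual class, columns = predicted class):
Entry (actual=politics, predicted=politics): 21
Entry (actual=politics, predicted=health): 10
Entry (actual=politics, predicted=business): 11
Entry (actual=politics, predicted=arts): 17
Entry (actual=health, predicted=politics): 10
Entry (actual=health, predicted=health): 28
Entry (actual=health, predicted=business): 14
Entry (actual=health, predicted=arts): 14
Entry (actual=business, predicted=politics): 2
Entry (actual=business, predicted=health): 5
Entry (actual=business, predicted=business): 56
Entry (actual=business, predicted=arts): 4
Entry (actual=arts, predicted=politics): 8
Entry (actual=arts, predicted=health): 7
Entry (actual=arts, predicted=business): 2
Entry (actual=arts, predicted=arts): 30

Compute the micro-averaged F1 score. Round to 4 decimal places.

0.5649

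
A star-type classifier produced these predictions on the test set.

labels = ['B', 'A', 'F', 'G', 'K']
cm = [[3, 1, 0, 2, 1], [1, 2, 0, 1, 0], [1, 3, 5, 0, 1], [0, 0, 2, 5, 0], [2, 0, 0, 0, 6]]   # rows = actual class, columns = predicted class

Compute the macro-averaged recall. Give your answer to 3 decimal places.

Per-class recall (TP/(TP+FN)):
  B: TP=3, FN=1+0+2+1=4 → 3/7 = 0.4286
  A: TP=2, FN=1+0+1+0=2 → 2/4 = 0.5000
  F: TP=5, FN=1+3+0+1=5 → 5/10 = 0.5000
  G: TP=5, FN=0+0+2+0=2 → 5/7 = 0.7143
  K: TP=6, FN=2+0+0+0=2 → 6/8 = 0.7500
Macro-recall = mean = (0.4286 + 0.5000 + 0.5000 + 0.7143 + 0.7500) / 5 = 0.579

0.579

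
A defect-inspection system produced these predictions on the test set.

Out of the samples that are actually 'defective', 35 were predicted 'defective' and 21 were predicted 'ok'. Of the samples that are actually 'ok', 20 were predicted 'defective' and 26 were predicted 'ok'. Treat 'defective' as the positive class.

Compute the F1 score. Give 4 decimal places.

0.6306

Precision = TP/(TP+FP) = 35/55 = 0.6364
Recall = TP/(TP+FN) = 35/56 = 0.6250
F1 = 2·TP/(2·TP+FP+FN) = 70/111 = 0.6306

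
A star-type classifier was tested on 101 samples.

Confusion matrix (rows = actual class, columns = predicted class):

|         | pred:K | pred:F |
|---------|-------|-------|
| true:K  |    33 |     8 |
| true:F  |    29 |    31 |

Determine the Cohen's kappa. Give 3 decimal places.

Observed agreement pₒ = trace/N = 64/101 = 0.6337
Expected agreement pₑ = Σ (rowᵢ·colᵢ)/N² = (41·62 + 60·39)/101² = 0.4786
κ = (pₒ − pₑ)/(1 − pₑ) = (0.6337 − 0.4786)/(1 − 0.4786) = 0.297

0.297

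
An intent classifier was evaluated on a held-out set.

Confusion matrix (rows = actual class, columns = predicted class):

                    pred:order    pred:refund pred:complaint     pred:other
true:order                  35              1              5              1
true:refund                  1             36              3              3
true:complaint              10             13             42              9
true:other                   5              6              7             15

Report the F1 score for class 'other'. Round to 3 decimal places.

One-vs-rest for 'other': TP = diagonal; FP = other classes predicted 'other'; FN = 'other' predicted as other.
F1 score = 2·TP/(2·TP+FP+FN).
other: TP=15, FP=1+3+9=13, FN=5+6+7=18 → 30/61 = 0.4918

0.492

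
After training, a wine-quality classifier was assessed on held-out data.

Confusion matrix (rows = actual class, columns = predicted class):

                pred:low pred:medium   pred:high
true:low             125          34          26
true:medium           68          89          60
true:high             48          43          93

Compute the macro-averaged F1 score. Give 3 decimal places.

0.521

Per-class F1 score (2·TP/(2·TP+FP+FN)):
  low: TP=125, FP=68+48=116, FN=34+26=60 → 250/426 = 0.5869
  medium: TP=89, FP=34+43=77, FN=68+60=128 → 178/383 = 0.4648
  high: TP=93, FP=26+60=86, FN=48+43=91 → 186/363 = 0.5124
Macro-F1 score = mean = (0.5869 + 0.4648 + 0.5124) / 3 = 0.521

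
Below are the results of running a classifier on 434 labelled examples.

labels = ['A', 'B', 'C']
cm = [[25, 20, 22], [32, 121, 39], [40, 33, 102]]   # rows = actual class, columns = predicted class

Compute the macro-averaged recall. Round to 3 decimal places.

Per-class recall (TP/(TP+FN)):
  A: TP=25, FN=20+22=42 → 25/67 = 0.3731
  B: TP=121, FN=32+39=71 → 121/192 = 0.6302
  C: TP=102, FN=40+33=73 → 102/175 = 0.5829
Macro-recall = mean = (0.3731 + 0.6302 + 0.5829) / 3 = 0.529

0.529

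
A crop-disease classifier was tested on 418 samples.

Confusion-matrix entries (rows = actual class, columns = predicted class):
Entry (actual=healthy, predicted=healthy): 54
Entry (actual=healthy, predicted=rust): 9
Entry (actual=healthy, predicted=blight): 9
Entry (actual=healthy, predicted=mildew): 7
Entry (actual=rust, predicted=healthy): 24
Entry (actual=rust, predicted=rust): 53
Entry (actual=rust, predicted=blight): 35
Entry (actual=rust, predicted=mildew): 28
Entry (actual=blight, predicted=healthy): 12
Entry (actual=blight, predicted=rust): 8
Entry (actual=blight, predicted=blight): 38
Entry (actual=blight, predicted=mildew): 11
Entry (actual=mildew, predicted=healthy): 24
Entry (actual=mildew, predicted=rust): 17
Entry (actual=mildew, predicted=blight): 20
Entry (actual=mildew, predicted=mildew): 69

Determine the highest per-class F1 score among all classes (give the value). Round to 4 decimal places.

Per-class F1 score (2·TP/(2·TP+FP+FN)):
  healthy: TP=54, FP=24+12+24=60, FN=9+9+7=25 → 108/193 = 0.55959
  rust: TP=53, FP=9+8+17=34, FN=24+35+28=87 → 106/227 = 0.46696
  blight: TP=38, FP=9+35+20=64, FN=12+8+11=31 → 76/171 = 0.44444
  mildew: TP=69, FP=7+28+11=46, FN=24+17+20=61 → 138/245 = 0.56327
Highest is class 'mildew' with F1 score = 0.5633.

0.5633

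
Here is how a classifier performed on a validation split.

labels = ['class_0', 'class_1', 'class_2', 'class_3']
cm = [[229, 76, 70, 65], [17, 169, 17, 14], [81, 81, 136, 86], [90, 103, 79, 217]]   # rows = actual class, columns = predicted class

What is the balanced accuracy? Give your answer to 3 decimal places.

0.524

Balanced accuracy = mean of per-class recall.
  class_0: recall = 229/440 = 0.5205
  class_1: recall = 169/217 = 0.7788
  class_2: recall = 136/384 = 0.3542
  class_3: recall = 217/489 = 0.4438
Mean = (0.5205 + 0.7788 + 0.3542 + 0.4438) / 4 = 0.524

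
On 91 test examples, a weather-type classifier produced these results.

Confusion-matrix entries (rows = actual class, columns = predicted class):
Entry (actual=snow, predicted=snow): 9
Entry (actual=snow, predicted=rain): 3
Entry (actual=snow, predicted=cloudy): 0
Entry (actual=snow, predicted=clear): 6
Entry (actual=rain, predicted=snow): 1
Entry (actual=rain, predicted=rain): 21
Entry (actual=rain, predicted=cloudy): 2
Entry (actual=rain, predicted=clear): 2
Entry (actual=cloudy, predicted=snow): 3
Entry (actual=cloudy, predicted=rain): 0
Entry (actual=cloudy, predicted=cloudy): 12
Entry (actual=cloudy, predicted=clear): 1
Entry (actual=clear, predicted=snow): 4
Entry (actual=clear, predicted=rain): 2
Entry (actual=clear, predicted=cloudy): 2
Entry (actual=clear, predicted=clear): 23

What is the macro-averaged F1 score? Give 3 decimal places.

Per-class F1 score (2·TP/(2·TP+FP+FN)):
  snow: TP=9, FP=1+3+4=8, FN=3+0+6=9 → 18/35 = 0.5143
  rain: TP=21, FP=3+0+2=5, FN=1+2+2=5 → 42/52 = 0.8077
  cloudy: TP=12, FP=0+2+2=4, FN=3+0+1=4 → 24/32 = 0.7500
  clear: TP=23, FP=6+2+1=9, FN=4+2+2=8 → 46/63 = 0.7302
Macro-F1 score = mean = (0.5143 + 0.8077 + 0.7500 + 0.7302) / 4 = 0.701

0.701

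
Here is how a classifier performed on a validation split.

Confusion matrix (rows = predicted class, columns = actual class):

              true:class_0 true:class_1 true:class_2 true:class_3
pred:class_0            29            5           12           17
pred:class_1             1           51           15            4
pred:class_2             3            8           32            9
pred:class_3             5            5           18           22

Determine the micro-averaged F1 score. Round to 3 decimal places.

0.568

Micro-averaging pools counts across classes: ΣTP=134, ΣFP=102, ΣFN=102.
Micro-F1 score = 2·TP/(2·TP+FP+FN) on pooled counts = 0.568 (equals overall accuracy in single-label multiclass).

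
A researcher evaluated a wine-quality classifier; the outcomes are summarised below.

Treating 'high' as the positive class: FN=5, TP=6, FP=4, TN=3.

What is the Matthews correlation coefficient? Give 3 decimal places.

-0.025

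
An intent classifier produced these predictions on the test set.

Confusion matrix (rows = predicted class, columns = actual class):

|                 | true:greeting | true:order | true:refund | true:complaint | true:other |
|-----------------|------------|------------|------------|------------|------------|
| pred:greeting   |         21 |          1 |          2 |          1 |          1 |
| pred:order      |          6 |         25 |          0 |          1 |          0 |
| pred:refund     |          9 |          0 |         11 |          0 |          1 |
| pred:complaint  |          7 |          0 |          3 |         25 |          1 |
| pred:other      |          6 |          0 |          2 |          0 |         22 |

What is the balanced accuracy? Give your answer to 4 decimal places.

0.7614

Balanced accuracy = mean of per-class recall.
  greeting: recall = 21/49 = 0.42857
  order: recall = 25/26 = 0.96154
  refund: recall = 11/18 = 0.61111
  complaint: recall = 25/27 = 0.92593
  other: recall = 22/25 = 0.88000
Mean = (0.42857 + 0.96154 + 0.61111 + 0.92593 + 0.88000) / 5 = 0.7614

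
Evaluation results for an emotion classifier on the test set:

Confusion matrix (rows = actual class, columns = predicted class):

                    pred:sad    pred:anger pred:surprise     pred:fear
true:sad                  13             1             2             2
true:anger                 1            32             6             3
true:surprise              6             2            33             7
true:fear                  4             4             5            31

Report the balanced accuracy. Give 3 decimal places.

Balanced accuracy = mean of per-class recall.
  sad: recall = 13/18 = 0.7222
  anger: recall = 32/42 = 0.7619
  surprise: recall = 33/48 = 0.6875
  fear: recall = 31/44 = 0.7045
Mean = (0.7222 + 0.7619 + 0.6875 + 0.7045) / 4 = 0.719

0.719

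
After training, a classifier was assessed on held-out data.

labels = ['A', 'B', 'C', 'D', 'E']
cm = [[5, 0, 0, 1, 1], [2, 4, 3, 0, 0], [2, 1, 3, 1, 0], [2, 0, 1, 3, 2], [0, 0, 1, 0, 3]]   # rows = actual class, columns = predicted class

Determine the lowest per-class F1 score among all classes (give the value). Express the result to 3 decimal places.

Per-class F1 score (2·TP/(2·TP+FP+FN)):
  A: TP=5, FP=2+2+2+0=6, FN=0+0+1+1=2 → 10/18 = 0.5556
  B: TP=4, FP=0+1+0+0=1, FN=2+3+0+0=5 → 8/14 = 0.5714
  C: TP=3, FP=0+3+1+1=5, FN=2+1+1+0=4 → 6/15 = 0.4000
  D: TP=3, FP=1+0+1+0=2, FN=2+0+1+2=5 → 6/13 = 0.4615
  E: TP=3, FP=1+0+0+2=3, FN=0+0+1+0=1 → 6/10 = 0.6000
Lowest is class 'C' with F1 score = 0.400.

0.400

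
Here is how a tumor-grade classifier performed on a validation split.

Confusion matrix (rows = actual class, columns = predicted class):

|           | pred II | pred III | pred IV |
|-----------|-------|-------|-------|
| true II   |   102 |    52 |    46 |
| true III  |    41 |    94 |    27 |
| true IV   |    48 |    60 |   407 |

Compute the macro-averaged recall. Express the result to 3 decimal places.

Per-class recall (TP/(TP+FN)):
  II: TP=102, FN=52+46=98 → 102/200 = 0.5100
  III: TP=94, FN=41+27=68 → 94/162 = 0.5802
  IV: TP=407, FN=48+60=108 → 407/515 = 0.7903
Macro-recall = mean = (0.5100 + 0.5802 + 0.7903) / 3 = 0.627

0.627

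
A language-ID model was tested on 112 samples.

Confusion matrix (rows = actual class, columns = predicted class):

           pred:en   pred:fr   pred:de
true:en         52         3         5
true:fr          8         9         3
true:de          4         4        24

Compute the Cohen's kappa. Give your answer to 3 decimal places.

0.589

Observed agreement pₒ = trace/N = 85/112 = 0.7589
Expected agreement pₑ = Σ (rowᵢ·colᵢ)/N² = (60·64 + 20·16 + 32·32)/112² = 0.4133
κ = (pₒ − pₑ)/(1 − pₑ) = (0.7589 − 0.4133)/(1 − 0.4133) = 0.589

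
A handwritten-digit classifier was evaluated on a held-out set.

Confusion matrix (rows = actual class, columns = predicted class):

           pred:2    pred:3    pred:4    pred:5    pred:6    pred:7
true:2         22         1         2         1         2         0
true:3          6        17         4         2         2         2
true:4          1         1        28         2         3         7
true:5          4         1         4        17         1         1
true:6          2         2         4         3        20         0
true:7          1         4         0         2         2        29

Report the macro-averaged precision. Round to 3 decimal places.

0.662

Per-class precision (TP/(TP+FP)):
  2: TP=22, FP=6+1+4+2+1=14 → 22/36 = 0.6111
  3: TP=17, FP=1+1+1+2+4=9 → 17/26 = 0.6538
  4: TP=28, FP=2+4+4+4+0=14 → 28/42 = 0.6667
  5: TP=17, FP=1+2+2+3+2=10 → 17/27 = 0.6296
  6: TP=20, FP=2+2+3+1+2=10 → 20/30 = 0.6667
  7: TP=29, FP=0+2+7+1+0=10 → 29/39 = 0.7436
Macro-precision = mean = (0.6111 + 0.6538 + 0.6667 + 0.6296 + 0.6667 + 0.7436) / 6 = 0.662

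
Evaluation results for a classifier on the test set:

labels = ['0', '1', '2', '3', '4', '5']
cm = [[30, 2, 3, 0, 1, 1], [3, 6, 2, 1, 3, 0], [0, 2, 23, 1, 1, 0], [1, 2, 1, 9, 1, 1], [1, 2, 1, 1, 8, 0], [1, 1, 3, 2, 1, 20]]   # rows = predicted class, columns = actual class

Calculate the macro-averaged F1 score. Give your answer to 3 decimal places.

Per-class F1 score (2·TP/(2·TP+FP+FN)):
  0: TP=30, FP=2+3+0+1+1=7, FN=3+0+1+1+1=6 → 60/73 = 0.8219
  1: TP=6, FP=3+2+1+3+0=9, FN=2+2+2+2+1=9 → 12/30 = 0.4000
  2: TP=23, FP=0+2+1+1+0=4, FN=3+2+1+1+3=10 → 46/60 = 0.7667
  3: TP=9, FP=1+2+1+1+1=6, FN=0+1+1+1+2=5 → 18/29 = 0.6207
  4: TP=8, FP=1+2+1+1+0=5, FN=1+3+1+1+1=7 → 16/28 = 0.5714
  5: TP=20, FP=1+1+3+2+1=8, FN=1+0+0+1+0=2 → 40/50 = 0.8000
Macro-F1 score = mean = (0.8219 + 0.4000 + 0.7667 + 0.6207 + 0.5714 + 0.8000) / 6 = 0.663

0.663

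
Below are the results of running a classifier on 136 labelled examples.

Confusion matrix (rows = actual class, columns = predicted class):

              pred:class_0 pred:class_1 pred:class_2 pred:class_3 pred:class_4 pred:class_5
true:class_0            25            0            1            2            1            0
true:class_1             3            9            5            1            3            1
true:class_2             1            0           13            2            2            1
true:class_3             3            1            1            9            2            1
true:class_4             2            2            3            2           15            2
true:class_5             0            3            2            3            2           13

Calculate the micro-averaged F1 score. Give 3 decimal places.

Micro-averaging pools counts across classes: ΣTP=84, ΣFP=52, ΣFN=52.
Micro-F1 score = 2·TP/(2·TP+FP+FN) on pooled counts = 0.618 (equals overall accuracy in single-label multiclass).

0.618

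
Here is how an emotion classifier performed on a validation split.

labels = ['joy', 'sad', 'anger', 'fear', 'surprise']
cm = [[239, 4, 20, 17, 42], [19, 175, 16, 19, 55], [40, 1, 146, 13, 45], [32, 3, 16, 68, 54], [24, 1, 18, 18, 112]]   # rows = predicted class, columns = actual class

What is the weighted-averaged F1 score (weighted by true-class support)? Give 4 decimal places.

Per-class F1 score (2·TP/(2·TP+FP+FN)):
  joy: TP=239, FP=4+20+17+42=83, FN=19+40+32+24=115 → 478/676 = 0.70710
  sad: TP=175, FP=19+16+19+55=109, FN=4+1+3+1=9 → 350/468 = 0.74786
  anger: TP=146, FP=40+1+13+45=99, FN=20+16+16+18=70 → 292/461 = 0.63341
  fear: TP=68, FP=32+3+16+54=105, FN=17+19+13+18=67 → 136/308 = 0.44156
  surprise: TP=112, FP=24+1+18+18=61, FN=42+55+45+54=196 → 224/481 = 0.46570
Weighted-F1 score = Σ (supportᵢ/N)·F1 scoreᵢ with N=1197: (354/1197)·0.70710 + (184/1197)·0.74786 + (216/1197)·0.63341 + (135/1197)·0.44156 + (308/1197)·0.46570 = 0.6080

0.6080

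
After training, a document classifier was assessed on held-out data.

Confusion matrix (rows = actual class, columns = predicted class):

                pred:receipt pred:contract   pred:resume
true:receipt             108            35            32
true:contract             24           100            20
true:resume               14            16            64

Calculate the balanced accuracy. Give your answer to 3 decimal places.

0.664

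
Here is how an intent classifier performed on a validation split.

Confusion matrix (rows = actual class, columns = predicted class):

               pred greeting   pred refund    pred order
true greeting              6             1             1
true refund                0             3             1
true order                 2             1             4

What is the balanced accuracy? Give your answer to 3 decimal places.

0.690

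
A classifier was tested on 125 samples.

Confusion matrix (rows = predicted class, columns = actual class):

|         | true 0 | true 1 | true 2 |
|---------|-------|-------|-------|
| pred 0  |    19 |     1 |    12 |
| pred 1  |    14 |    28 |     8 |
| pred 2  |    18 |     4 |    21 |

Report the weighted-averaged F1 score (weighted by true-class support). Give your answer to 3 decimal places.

0.529

Per-class F1 score (2·TP/(2·TP+FP+FN)):
  0: TP=19, FP=1+12=13, FN=14+18=32 → 38/83 = 0.4578
  1: TP=28, FP=14+8=22, FN=1+4=5 → 56/83 = 0.6747
  2: TP=21, FP=18+4=22, FN=12+8=20 → 42/84 = 0.5000
Weighted-F1 score = Σ (supportᵢ/N)·F1 scoreᵢ with N=125: (51/125)·0.4578 + (33/125)·0.6747 + (41/125)·0.5000 = 0.529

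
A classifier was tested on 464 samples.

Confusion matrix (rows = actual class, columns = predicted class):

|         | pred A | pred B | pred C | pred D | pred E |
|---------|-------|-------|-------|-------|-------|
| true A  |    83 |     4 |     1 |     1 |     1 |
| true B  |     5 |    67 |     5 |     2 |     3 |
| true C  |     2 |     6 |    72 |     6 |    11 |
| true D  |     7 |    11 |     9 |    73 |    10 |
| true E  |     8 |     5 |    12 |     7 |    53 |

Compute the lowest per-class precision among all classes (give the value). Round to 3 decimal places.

0.679

Per-class precision (TP/(TP+FP)):
  A: TP=83, FP=5+2+7+8=22 → 83/105 = 0.7905
  B: TP=67, FP=4+6+11+5=26 → 67/93 = 0.7204
  C: TP=72, FP=1+5+9+12=27 → 72/99 = 0.7273
  D: TP=73, FP=1+2+6+7=16 → 73/89 = 0.8202
  E: TP=53, FP=1+3+11+10=25 → 53/78 = 0.6795
Lowest is class 'E' with precision = 0.679.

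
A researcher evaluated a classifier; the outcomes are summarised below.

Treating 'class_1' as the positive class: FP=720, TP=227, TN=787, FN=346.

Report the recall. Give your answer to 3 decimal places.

0.396

Recall = TP/(TP+FN) = 227/(227+346) = 227/573 = 0.396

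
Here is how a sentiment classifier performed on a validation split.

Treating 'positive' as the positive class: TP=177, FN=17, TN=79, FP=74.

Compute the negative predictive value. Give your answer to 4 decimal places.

0.8229

NPV = TN/(TN+FN) = 79/(79+17) = 0.8229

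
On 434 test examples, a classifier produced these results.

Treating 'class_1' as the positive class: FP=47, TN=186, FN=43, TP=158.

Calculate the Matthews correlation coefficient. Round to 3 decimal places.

0.584

MCC = (TP·TN − FP·FN) / √((TP+FP)(TP+FN)(TN+FP)(TN+FN))
Numerator = 158·186 − 47·43 = 27367
Denominator = √(205·201·233·229) = √2198575185 = 46888.9666
MCC = 27367 / 46888.9666 = 0.584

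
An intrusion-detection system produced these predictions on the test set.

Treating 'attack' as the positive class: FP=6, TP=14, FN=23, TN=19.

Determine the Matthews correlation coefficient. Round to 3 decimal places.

0.145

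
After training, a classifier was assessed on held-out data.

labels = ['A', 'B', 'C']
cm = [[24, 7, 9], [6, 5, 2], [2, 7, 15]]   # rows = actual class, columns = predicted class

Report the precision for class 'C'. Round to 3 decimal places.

One-vs-rest for 'C': TP = diagonal; FP = other classes predicted 'C'; FN = 'C' predicted as other.
precision = TP/(TP+FP).
C: TP=15, FP=9+2=11 → 15/26 = 0.5769

0.577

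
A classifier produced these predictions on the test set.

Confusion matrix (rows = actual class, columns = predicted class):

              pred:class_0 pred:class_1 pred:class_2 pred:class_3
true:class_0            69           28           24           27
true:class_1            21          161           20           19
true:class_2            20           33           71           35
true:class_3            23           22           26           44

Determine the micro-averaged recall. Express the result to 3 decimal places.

Micro-averaging pools counts across classes: ΣTP=345, ΣFP=298, ΣFN=298.
Micro-recall = TP/(TP+FN) on pooled counts = 0.537 (equals overall accuracy in single-label multiclass).

0.537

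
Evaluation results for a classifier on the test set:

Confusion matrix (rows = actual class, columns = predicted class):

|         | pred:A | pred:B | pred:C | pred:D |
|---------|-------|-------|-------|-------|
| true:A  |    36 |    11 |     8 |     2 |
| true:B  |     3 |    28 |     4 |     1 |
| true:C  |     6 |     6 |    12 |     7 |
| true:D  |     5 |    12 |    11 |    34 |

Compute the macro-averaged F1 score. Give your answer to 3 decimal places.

0.570

Per-class F1 score (2·TP/(2·TP+FP+FN)):
  A: TP=36, FP=3+6+5=14, FN=11+8+2=21 → 72/107 = 0.6729
  B: TP=28, FP=11+6+12=29, FN=3+4+1=8 → 56/93 = 0.6022
  C: TP=12, FP=8+4+11=23, FN=6+6+7=19 → 24/66 = 0.3636
  D: TP=34, FP=2+1+7=10, FN=5+12+11=28 → 68/106 = 0.6415
Macro-F1 score = mean = (0.6729 + 0.6022 + 0.3636 + 0.6415) / 4 = 0.570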